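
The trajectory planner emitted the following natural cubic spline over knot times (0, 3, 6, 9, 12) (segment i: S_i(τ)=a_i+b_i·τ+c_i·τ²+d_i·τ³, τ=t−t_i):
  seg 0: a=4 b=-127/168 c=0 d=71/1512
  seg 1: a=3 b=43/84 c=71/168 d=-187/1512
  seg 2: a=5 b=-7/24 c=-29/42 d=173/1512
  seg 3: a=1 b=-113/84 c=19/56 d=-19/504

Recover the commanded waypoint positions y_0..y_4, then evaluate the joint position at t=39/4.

y_0 = S_0(0) = a_0 = 4
y_1 = S_1(0) = a_1 = 3
y_2 = S_2(0) = a_2 = 5
y_3 = S_3(0) = a_3 = 1
y_4 = S_3(3) = -1
t_q=39/4 is in segment 3 (τ=3/4); S_3(τ)=85/512

y_0=4 y_1=3 y_2=5 y_3=1 y_4=-1
S(39/4) = 85/512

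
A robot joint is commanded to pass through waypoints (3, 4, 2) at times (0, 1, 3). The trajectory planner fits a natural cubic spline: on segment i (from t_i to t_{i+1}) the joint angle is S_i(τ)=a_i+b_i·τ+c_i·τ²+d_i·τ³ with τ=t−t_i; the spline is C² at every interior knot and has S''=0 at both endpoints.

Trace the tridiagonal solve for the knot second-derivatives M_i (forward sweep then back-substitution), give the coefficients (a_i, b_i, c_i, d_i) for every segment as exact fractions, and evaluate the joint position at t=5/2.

Δ: Δ0=1, Δ1=-1
row 1: diag=6, rhs=-12; c'=1/3, d'=-2
back: M1=-2
M: M0=0, M1=-2, M2=0
seg 0: a=3, c=M0/2=0, d=(M1−M0)/(6·1)=-1/3, b=Δ0−h0·(2M0+M1)/6=4/3
seg 1: a=4, c=M1/2=-1, d=(M2−M1)/(6·2)=1/6, b=Δ1−h1·(2M1+M2)/6=1/3
t_q=5/2 → seg 1, τ=3/2; S=4+1/3·τ+-1·τ²+1/6·τ³=45/16

  seg 0: a=3 b=4/3 c=0 d=-1/3
  seg 1: a=4 b=1/3 c=-1 d=1/6
S(5/2) = 45/16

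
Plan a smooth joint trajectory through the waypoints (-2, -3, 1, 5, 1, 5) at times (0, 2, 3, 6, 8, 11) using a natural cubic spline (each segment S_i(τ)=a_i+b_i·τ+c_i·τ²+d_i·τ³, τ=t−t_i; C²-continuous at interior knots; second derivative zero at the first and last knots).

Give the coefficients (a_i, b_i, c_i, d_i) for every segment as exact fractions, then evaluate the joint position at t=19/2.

  seg 0: a=-2 b=-2090/993 c=0 d=3187/7944
  seg 1: a=-3 b=5381/1986 c=3187/1324 d=-4435/3972
  seg 2: a=1 b=16579/3972 c=-312/331 d=-17/11916
  seg 3: a=5 b=-3019/1986 c=-1265/1324 d=1421/3972
  seg 4: a=1 b=-2083/1986 c=1577/1324 d=-1577/11916
S(19/2) = 17583/10592

Δ: Δ0=-1/2, Δ1=4, Δ2=4/3, Δ3=-2, Δ4=4/3
row 1: diag=6, rhs=27; c'=1/6, d'=9/2
row 2: denom=8−1·1/6=47/6; d'=(-16−1·9/2)/(47/6)=-123/47
row 3: denom=10−3·18/47=416/47; d'=(-20−3·-123/47)/(416/47)=-571/416
row 4: denom=10−2·47/208=993/104; d'=(20−2·-571/416)/(993/104)=1577/662
back: M4=1577/662
back: M3=-571/416−47/208·1577/662=-1265/662
back: M2=-123/47−18/47·-1265/662=-624/331
back: M1=9/2−1/6·-624/331=3187/662
M: M0=0, M1=3187/662, M2=-624/331, M3=-1265/662, M4=1577/662, M5=0
seg 0: a=-2, c=M0/2=0, d=(M1−M0)/(6·2)=3187/7944, b=Δ0−h0·(2M0+M1)/6=-2090/993
seg 1: a=-3, c=M1/2=3187/1324, d=(M2−M1)/(6·1)=-4435/3972, b=Δ1−h1·(2M1+M2)/6=5381/1986
seg 2: a=1, c=M2/2=-312/331, d=(M3−M2)/(6·3)=-17/11916, b=Δ2−h2·(2M2+M3)/6=16579/3972
seg 3: a=5, c=M3/2=-1265/1324, d=(M4−M3)/(6·2)=1421/3972, b=Δ3−h3·(2M3+M4)/6=-3019/1986
seg 4: a=1, c=M4/2=1577/1324, d=(M5−M4)/(6·3)=-1577/11916, b=Δ4−h4·(2M4+M5)/6=-2083/1986
t_q=19/2 → seg 4, τ=3/2; S=1+-2083/1986·τ+1577/1324·τ²+-1577/11916·τ³=17583/10592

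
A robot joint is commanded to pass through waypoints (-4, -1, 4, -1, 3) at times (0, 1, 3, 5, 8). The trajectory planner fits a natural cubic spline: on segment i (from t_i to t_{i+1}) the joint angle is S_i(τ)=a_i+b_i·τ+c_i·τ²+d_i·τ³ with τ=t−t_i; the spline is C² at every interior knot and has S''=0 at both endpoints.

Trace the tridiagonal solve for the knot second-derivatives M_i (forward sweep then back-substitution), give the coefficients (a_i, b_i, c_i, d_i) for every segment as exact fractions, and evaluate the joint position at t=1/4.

Δ: Δ0=3, Δ1=5/2, Δ2=-5/2, Δ3=4/3
row 1: diag=6, rhs=-3; c'=1/3, d'=-1/2
row 2: denom=8−2·1/3=22/3; d'=(-30−2·-1/2)/(22/3)=-87/22
row 3: denom=10−2·3/11=104/11; d'=(23−2·-87/22)/(104/11)=85/26
back: M3=85/26
back: M2=-87/22−3/11·85/26=-63/13
back: M1=-1/2−1/3·-63/13=29/26
M: M0=0, M1=29/26, M2=-63/13, M3=85/26, M4=0
seg 0: a=-4, c=M0/2=0, d=(M1−M0)/(6·1)=29/156, b=Δ0−h0·(2M0+M1)/6=439/156
seg 1: a=-1, c=M1/2=29/52, d=(M2−M1)/(6·2)=-155/312, b=Δ1−h1·(2M1+M2)/6=263/78
seg 2: a=4, c=M2/2=-63/26, d=(M3−M2)/(6·2)=211/312, b=Δ2−h2·(2M2+M3)/6=-14/39
seg 3: a=-1, c=M3/2=85/52, d=(M4−M3)/(6·3)=-85/468, b=Δ3−h3·(2M3+M4)/6=-151/78
t_q=1/4 → seg 0, τ=1/4; S=-4+439/156·τ+0·τ²+29/156·τ³=-10961/3328

  seg 0: a=-4 b=439/156 c=0 d=29/156
  seg 1: a=-1 b=263/78 c=29/52 d=-155/312
  seg 2: a=4 b=-14/39 c=-63/26 d=211/312
  seg 3: a=-1 b=-151/78 c=85/52 d=-85/468
S(1/4) = -10961/3328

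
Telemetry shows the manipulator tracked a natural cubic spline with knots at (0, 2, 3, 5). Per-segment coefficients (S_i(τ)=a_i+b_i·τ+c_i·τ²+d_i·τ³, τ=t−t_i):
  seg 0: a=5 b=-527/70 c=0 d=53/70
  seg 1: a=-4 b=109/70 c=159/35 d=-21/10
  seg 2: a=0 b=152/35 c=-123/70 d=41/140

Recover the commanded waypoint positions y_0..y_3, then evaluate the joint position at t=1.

y_0=5 y_1=-4 y_2=0 y_3=4
S(1) = -62/35

y_0 = S_0(0) = a_0 = 5
y_1 = S_1(0) = a_1 = -4
y_2 = S_2(0) = a_2 = 0
y_3 = S_2(2) = 4
t_q=1 is in segment 0 (τ=1); S_0(τ)=-62/35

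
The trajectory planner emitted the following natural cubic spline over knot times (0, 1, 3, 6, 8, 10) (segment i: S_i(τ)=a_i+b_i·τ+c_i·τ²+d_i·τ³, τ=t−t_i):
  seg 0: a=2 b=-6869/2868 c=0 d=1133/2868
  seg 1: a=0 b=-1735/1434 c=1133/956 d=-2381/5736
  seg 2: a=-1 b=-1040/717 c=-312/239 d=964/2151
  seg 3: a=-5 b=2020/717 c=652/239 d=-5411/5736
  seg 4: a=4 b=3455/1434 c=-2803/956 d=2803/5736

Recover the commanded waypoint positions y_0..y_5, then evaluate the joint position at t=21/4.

y_0=2 y_1=0 y_2=-1 y_3=-5 y_4=4 y_5=1
S(21/4) = -22055/3824

y_0 = S_0(0) = a_0 = 2
y_1 = S_1(0) = a_1 = 0
y_2 = S_2(0) = a_2 = -1
y_3 = S_3(0) = a_3 = -5
y_4 = S_4(0) = a_4 = 4
y_5 = S_4(2) = 1
t_q=21/4 is in segment 2 (τ=9/4); S_2(τ)=-22055/3824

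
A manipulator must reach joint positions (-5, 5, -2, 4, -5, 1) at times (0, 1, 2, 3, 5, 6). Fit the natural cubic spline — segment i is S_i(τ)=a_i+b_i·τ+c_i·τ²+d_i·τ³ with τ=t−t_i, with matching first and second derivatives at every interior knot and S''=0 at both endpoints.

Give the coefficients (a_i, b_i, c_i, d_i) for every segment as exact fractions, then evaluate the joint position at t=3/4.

  seg 0: a=-5 b=1189/76 c=0 d=-429/76
  seg 1: a=5 b=-49/38 c=-1287/76 d=853/76
  seg 2: a=-2 b=-113/76 c=318/19 d=-37/4
  seg 3: a=4 b=161/38 c=-837/76 d=505/152
  seg 4: a=-5 b=1/19 c=339/38 d=-113/38
S(3/4) = 21169/4864

Δ: Δ0=10, Δ1=-7, Δ2=6, Δ3=-9/2, Δ4=6
row 1: diag=4, rhs=-102; c'=1/4, d'=-51/2
row 2: denom=4−1·1/4=15/4; d'=(78−1·-51/2)/(15/4)=138/5
row 3: denom=6−1·4/15=86/15; d'=(-63−1·138/5)/(86/15)=-1359/86
row 4: denom=6−2·15/43=228/43; d'=(63−2·-1359/86)/(228/43)=339/19
back: M4=339/19
back: M3=-1359/86−15/43·339/19=-837/38
back: M2=138/5−4/15·-837/38=636/19
back: M1=-51/2−1/4·636/19=-1287/38
M: M0=0, M1=-1287/38, M2=636/19, M3=-837/38, M4=339/19, M5=0
seg 0: a=-5, c=M0/2=0, d=(M1−M0)/(6·1)=-429/76, b=Δ0−h0·(2M0+M1)/6=1189/76
seg 1: a=5, c=M1/2=-1287/76, d=(M2−M1)/(6·1)=853/76, b=Δ1−h1·(2M1+M2)/6=-49/38
seg 2: a=-2, c=M2/2=318/19, d=(M3−M2)/(6·1)=-37/4, b=Δ2−h2·(2M2+M3)/6=-113/76
seg 3: a=4, c=M3/2=-837/76, d=(M4−M3)/(6·2)=505/152, b=Δ3−h3·(2M3+M4)/6=161/38
seg 4: a=-5, c=M4/2=339/38, d=(M5−M4)/(6·1)=-113/38, b=Δ4−h4·(2M4+M5)/6=1/19
t_q=3/4 → seg 0, τ=3/4; S=-5+1189/76·τ+0·τ²+-429/76·τ³=21169/4864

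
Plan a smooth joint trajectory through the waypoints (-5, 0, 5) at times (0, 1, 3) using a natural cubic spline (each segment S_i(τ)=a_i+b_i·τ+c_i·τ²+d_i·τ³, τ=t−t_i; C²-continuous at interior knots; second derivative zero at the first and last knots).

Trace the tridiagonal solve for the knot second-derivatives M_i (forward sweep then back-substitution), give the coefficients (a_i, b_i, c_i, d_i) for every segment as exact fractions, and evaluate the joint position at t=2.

Δ: Δ0=5, Δ1=5/2
row 1: diag=6, rhs=-15; c'=1/3, d'=-5/2
back: M1=-5/2
M: M0=0, M1=-5/2, M2=0
seg 0: a=-5, c=M0/2=0, d=(M1−M0)/(6·1)=-5/12, b=Δ0−h0·(2M0+M1)/6=65/12
seg 1: a=0, c=M1/2=-5/4, d=(M2−M1)/(6·2)=5/24, b=Δ1−h1·(2M1+M2)/6=25/6
t_q=2 → seg 1, τ=1; S=0+25/6·τ+-5/4·τ²+5/24·τ³=25/8

  seg 0: a=-5 b=65/12 c=0 d=-5/12
  seg 1: a=0 b=25/6 c=-5/4 d=5/24
S(2) = 25/8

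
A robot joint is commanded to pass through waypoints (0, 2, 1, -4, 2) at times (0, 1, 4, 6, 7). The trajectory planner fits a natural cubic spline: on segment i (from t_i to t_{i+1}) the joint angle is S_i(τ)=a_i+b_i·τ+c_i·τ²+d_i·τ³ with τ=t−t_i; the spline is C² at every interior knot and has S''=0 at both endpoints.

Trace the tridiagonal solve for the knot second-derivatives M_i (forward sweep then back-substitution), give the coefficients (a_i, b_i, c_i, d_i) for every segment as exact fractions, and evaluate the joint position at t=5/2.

  seg 0: a=0 b=1243/591 c=0 d=-61/591
  seg 1: a=2 b=1060/591 c=-61/197 d=-236/1773
  seg 2: a=1 b=-2162/591 c=-297/197 d=4933/4728
  seg 3: a=-4 b=3347/1182 c=3745/788 d=-3745/2364
S(5/2) = 2793/788

Δ: Δ0=2, Δ1=-1/3, Δ2=-5/2, Δ3=6
row 1: diag=8, rhs=-14; c'=3/8, d'=-7/4
row 2: denom=10−3·3/8=71/8; d'=(-13−3·-7/4)/(71/8)=-62/71
row 3: denom=6−2·16/71=394/71; d'=(51−2·-62/71)/(394/71)=3745/394
back: M3=3745/394
back: M2=-62/71−16/71·3745/394=-594/197
back: M1=-7/4−3/8·-594/197=-122/197
M: M0=0, M1=-122/197, M2=-594/197, M3=3745/394, M4=0
seg 0: a=0, c=M0/2=0, d=(M1−M0)/(6·1)=-61/591, b=Δ0−h0·(2M0+M1)/6=1243/591
seg 1: a=2, c=M1/2=-61/197, d=(M2−M1)/(6·3)=-236/1773, b=Δ1−h1·(2M1+M2)/6=1060/591
seg 2: a=1, c=M2/2=-297/197, d=(M3−M2)/(6·2)=4933/4728, b=Δ2−h2·(2M2+M3)/6=-2162/591
seg 3: a=-4, c=M3/2=3745/788, d=(M4−M3)/(6·1)=-3745/2364, b=Δ3−h3·(2M3+M4)/6=3347/1182
t_q=5/2 → seg 1, τ=3/2; S=2+1060/591·τ+-61/197·τ²+-236/1773·τ³=2793/788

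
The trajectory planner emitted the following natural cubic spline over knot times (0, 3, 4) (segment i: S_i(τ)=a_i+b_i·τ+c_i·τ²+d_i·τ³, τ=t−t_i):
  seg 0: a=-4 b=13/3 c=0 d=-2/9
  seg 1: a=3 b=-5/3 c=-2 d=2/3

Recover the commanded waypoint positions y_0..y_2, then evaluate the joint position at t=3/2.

y_0 = S_0(0) = a_0 = -4
y_1 = S_1(0) = a_1 = 3
y_2 = S_1(1) = 0
t_q=3/2 is in segment 0 (τ=3/2); S_0(τ)=7/4

y_0=-4 y_1=3 y_2=0
S(3/2) = 7/4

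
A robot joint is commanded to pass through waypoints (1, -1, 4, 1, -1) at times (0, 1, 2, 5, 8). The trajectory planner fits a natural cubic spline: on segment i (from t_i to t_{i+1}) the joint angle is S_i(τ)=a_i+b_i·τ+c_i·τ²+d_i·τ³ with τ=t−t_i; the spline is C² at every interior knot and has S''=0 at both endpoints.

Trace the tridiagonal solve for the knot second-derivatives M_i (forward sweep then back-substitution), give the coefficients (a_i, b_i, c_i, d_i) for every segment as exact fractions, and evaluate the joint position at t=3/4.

Δ: Δ0=-2, Δ1=5, Δ2=-1, Δ3=-2/3
row 1: diag=4, rhs=42; c'=1/4, d'=21/2
row 2: denom=8−1·1/4=31/4; d'=(-36−1·21/2)/(31/4)=-6
row 3: denom=12−3·12/31=336/31; d'=(2−3·-6)/(336/31)=155/84
back: M3=155/84
back: M2=-6−12/31·155/84=-47/7
back: M1=21/2−1/4·-47/7=341/28
M: M0=0, M1=341/28, M2=-47/7, M3=155/84, M4=0
seg 0: a=1, c=M0/2=0, d=(M1−M0)/(6·1)=341/168, b=Δ0−h0·(2M0+M1)/6=-677/168
seg 1: a=-1, c=M1/2=341/56, d=(M2−M1)/(6·1)=-529/168, b=Δ1−h1·(2M1+M2)/6=173/84
seg 2: a=4, c=M2/2=-47/14, d=(M3−M2)/(6·3)=719/1512, b=Δ2−h2·(2M2+M3)/6=115/24
seg 3: a=1, c=M3/2=155/168, d=(M4−M3)/(6·3)=-155/1512, b=Δ3−h3·(2M3+M4)/6=-211/84
t_q=3/4 → seg 0, τ=3/4; S=1+-677/168·τ+0·τ²+341/168·τ³=-597/512

  seg 0: a=1 b=-677/168 c=0 d=341/168
  seg 1: a=-1 b=173/84 c=341/56 d=-529/168
  seg 2: a=4 b=115/24 c=-47/14 d=719/1512
  seg 3: a=1 b=-211/84 c=155/168 d=-155/1512
S(3/4) = -597/512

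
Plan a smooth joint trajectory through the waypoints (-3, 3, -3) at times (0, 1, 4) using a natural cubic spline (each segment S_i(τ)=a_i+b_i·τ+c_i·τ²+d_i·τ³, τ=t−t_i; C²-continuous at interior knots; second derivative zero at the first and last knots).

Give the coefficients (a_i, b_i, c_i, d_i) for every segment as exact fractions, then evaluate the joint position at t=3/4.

  seg 0: a=-3 b=7 c=0 d=-1
  seg 1: a=3 b=4 c=-3 d=1/3
S(3/4) = 117/64

Δ: Δ0=6, Δ1=-2
row 1: diag=8, rhs=-48; c'=3/8, d'=-6
back: M1=-6
M: M0=0, M1=-6, M2=0
seg 0: a=-3, c=M0/2=0, d=(M1−M0)/(6·1)=-1, b=Δ0−h0·(2M0+M1)/6=7
seg 1: a=3, c=M1/2=-3, d=(M2−M1)/(6·3)=1/3, b=Δ1−h1·(2M1+M2)/6=4
t_q=3/4 → seg 0, τ=3/4; S=-3+7·τ+0·τ²+-1·τ³=117/64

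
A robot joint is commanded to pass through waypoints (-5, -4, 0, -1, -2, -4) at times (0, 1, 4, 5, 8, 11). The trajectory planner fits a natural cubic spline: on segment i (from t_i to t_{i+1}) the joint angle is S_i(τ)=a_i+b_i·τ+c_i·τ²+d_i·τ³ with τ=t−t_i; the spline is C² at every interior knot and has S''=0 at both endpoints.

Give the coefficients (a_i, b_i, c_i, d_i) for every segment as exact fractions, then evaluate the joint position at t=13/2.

  seg 0: a=-5 b=425/521 c=0 d=96/521
  seg 1: a=-4 b=713/521 c=288/521 d=-2647/14067
  seg 2: a=0 b=-206/521 c=-1783/1563 d=838/1563
  seg 3: a=-1 b=-1670/1563 c=731/1563 d=-116/1563
  seg 4: a=-2 b=-416/1563 c=-313/1563 d=313/14067
S(13/2) = -3753/2084

Δ: Δ0=1, Δ1=4/3, Δ2=-1, Δ3=-1/3, Δ4=-2/3
row 1: diag=8, rhs=2; c'=3/8, d'=1/4
row 2: denom=8−3·3/8=55/8; d'=(-14−3·1/4)/(55/8)=-118/55
row 3: denom=8−1·8/55=432/55; d'=(4−1·-118/55)/(432/55)=169/216
row 4: denom=12−3·55/144=521/48; d'=(-2−3·169/216)/(521/48)=-626/1563
back: M4=-626/1563
back: M3=169/216−55/144·-626/1563=1462/1563
back: M2=-118/55−8/55·1462/1563=-3566/1563
back: M1=1/4−3/8·-3566/1563=576/521
M: M0=0, M1=576/521, M2=-3566/1563, M3=1462/1563, M4=-626/1563, M5=0
seg 0: a=-5, c=M0/2=0, d=(M1−M0)/(6·1)=96/521, b=Δ0−h0·(2M0+M1)/6=425/521
seg 1: a=-4, c=M1/2=288/521, d=(M2−M1)/(6·3)=-2647/14067, b=Δ1−h1·(2M1+M2)/6=713/521
seg 2: a=0, c=M2/2=-1783/1563, d=(M3−M2)/(6·1)=838/1563, b=Δ2−h2·(2M2+M3)/6=-206/521
seg 3: a=-1, c=M3/2=731/1563, d=(M4−M3)/(6·3)=-116/1563, b=Δ3−h3·(2M3+M4)/6=-1670/1563
seg 4: a=-2, c=M4/2=-313/1563, d=(M5−M4)/(6·3)=313/14067, b=Δ4−h4·(2M4+M5)/6=-416/1563
t_q=13/2 → seg 3, τ=3/2; S=-1+-1670/1563·τ+731/1563·τ²+-116/1563·τ³=-3753/2084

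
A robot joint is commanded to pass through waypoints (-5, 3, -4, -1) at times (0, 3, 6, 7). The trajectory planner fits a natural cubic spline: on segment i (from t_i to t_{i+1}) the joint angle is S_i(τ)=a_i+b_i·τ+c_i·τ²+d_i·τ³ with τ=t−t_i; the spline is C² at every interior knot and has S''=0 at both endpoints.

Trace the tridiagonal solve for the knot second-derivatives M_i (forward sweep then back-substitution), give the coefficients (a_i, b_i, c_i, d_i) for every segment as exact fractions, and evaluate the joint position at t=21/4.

  seg 0: a=-5 b=400/87 c=0 d=-56/261
  seg 1: a=3 b=-104/87 c=-56/29 d=15/29
  seg 2: a=-4 b=103/87 c=79/29 d=-79/87
S(21/4) = -6633/1856

Δ: Δ0=8/3, Δ1=-7/3, Δ2=3
row 1: diag=12, rhs=-30; c'=1/4, d'=-5/2
row 2: denom=8−3·1/4=29/4; d'=(32−3·-5/2)/(29/4)=158/29
back: M2=158/29
back: M1=-5/2−1/4·158/29=-112/29
M: M0=0, M1=-112/29, M2=158/29, M3=0
seg 0: a=-5, c=M0/2=0, d=(M1−M0)/(6·3)=-56/261, b=Δ0−h0·(2M0+M1)/6=400/87
seg 1: a=3, c=M1/2=-56/29, d=(M2−M1)/(6·3)=15/29, b=Δ1−h1·(2M1+M2)/6=-104/87
seg 2: a=-4, c=M2/2=79/29, d=(M3−M2)/(6·1)=-79/87, b=Δ2−h2·(2M2+M3)/6=103/87
t_q=21/4 → seg 1, τ=9/4; S=3+-104/87·τ+-56/29·τ²+15/29·τ³=-6633/1856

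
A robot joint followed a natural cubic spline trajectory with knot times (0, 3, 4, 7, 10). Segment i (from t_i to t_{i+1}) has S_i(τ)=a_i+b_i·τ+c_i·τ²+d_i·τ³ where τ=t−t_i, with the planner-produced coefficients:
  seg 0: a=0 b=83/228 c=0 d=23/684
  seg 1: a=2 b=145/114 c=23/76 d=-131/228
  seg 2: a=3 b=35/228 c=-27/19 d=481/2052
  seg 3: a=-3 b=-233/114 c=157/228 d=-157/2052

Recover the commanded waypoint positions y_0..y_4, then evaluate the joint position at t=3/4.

y_0=0 y_1=2 y_2=3 y_3=-3 y_4=-5
S(3/4) = 1397/4864

y_0 = S_0(0) = a_0 = 0
y_1 = S_1(0) = a_1 = 2
y_2 = S_2(0) = a_2 = 3
y_3 = S_3(0) = a_3 = -3
y_4 = S_3(3) = -5
t_q=3/4 is in segment 0 (τ=3/4); S_0(τ)=1397/4864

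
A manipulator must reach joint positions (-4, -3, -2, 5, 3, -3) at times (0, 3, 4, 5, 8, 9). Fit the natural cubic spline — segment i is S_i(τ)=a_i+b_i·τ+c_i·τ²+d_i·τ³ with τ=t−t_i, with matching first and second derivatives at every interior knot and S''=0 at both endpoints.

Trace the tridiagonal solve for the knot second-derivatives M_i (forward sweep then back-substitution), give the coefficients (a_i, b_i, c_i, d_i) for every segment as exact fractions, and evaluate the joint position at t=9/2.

  seg 0: a=-4 b=1249/1641 c=0 d=-26/547
  seg 1: a=-3 b=-857/1641 c=-234/547 d=3200/1641
  seg 2: a=-2 b=7339/1641 c=2966/547 d=-4750/1641
  seg 3: a=5 b=10885/1641 c=-1784/547 d=151/547
  seg 4: a=3 b=-8996/1641 c=-425/547 d=425/1641
S(9/2) = 2691/2188

Δ: Δ0=1/3, Δ1=1, Δ2=7, Δ3=-2/3, Δ4=-6
row 1: diag=8, rhs=4; c'=1/8, d'=1/2
row 2: denom=4−1·1/8=31/8; d'=(36−1·1/2)/(31/8)=284/31
row 3: denom=8−1·8/31=240/31; d'=(-46−1·284/31)/(240/31)=-57/8
row 4: denom=8−3·31/80=547/80; d'=(-32−3·-57/8)/(547/80)=-850/547
back: M4=-850/547
back: M3=-57/8−31/80·-850/547=-3568/547
back: M2=284/31−8/31·-3568/547=5932/547
back: M1=1/2−1/8·5932/547=-468/547
M: M0=0, M1=-468/547, M2=5932/547, M3=-3568/547, M4=-850/547, M5=0
seg 0: a=-4, c=M0/2=0, d=(M1−M0)/(6·3)=-26/547, b=Δ0−h0·(2M0+M1)/6=1249/1641
seg 1: a=-3, c=M1/2=-234/547, d=(M2−M1)/(6·1)=3200/1641, b=Δ1−h1·(2M1+M2)/6=-857/1641
seg 2: a=-2, c=M2/2=2966/547, d=(M3−M2)/(6·1)=-4750/1641, b=Δ2−h2·(2M2+M3)/6=7339/1641
seg 3: a=5, c=M3/2=-1784/547, d=(M4−M3)/(6·3)=151/547, b=Δ3−h3·(2M3+M4)/6=10885/1641
seg 4: a=3, c=M4/2=-425/547, d=(M5−M4)/(6·1)=425/1641, b=Δ4−h4·(2M4+M5)/6=-8996/1641
t_q=9/2 → seg 2, τ=1/2; S=-2+7339/1641·τ+2966/547·τ²+-4750/1641·τ³=2691/2188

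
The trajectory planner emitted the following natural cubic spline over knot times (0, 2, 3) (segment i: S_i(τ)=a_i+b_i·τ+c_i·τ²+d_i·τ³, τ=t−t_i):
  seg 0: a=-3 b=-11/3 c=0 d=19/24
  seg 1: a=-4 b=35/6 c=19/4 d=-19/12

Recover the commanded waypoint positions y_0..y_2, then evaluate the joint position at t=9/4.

y_0 = S_0(0) = a_0 = -3
y_1 = S_1(0) = a_1 = -4
y_2 = S_1(1) = 5
t_q=9/4 is in segment 1 (τ=1/4); S_1(τ)=-581/256

y_0=-3 y_1=-4 y_2=5
S(9/4) = -581/256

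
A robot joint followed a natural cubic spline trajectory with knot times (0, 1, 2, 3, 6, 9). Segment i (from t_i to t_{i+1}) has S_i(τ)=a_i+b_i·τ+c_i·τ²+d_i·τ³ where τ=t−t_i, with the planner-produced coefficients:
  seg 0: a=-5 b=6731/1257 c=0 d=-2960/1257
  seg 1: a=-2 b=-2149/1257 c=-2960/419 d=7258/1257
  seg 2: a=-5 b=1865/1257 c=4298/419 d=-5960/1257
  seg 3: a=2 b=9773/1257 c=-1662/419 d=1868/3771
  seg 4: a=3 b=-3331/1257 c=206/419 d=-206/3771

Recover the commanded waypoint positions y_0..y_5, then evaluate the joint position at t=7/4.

y_0 = S_0(0) = a_0 = -5
y_1 = S_1(0) = a_1 = -2
y_2 = S_2(0) = a_2 = -5
y_3 = S_3(0) = a_3 = 2
y_4 = S_4(0) = a_4 = 3
y_5 = S_4(3) = -2
t_q=7/4 is in segment 1 (τ=3/4); S_1(τ)=-64627/13408

y_0=-5 y_1=-2 y_2=-5 y_3=2 y_4=3 y_5=-2
S(7/4) = -64627/13408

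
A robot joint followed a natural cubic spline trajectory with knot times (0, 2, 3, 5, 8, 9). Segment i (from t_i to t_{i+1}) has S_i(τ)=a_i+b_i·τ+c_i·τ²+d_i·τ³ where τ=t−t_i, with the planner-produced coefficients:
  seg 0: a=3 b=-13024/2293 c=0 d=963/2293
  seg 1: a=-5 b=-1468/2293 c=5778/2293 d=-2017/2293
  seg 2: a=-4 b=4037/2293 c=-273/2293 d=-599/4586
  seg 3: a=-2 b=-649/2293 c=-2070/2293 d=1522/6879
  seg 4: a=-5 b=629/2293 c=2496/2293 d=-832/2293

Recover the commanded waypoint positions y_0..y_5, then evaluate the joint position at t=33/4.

y_0=3 y_1=-5 y_2=-4 y_3=-2 y_4=-5 y_5=-4
S(33/4) = -44659/9172

y_0 = S_0(0) = a_0 = 3
y_1 = S_1(0) = a_1 = -5
y_2 = S_2(0) = a_2 = -4
y_3 = S_3(0) = a_3 = -2
y_4 = S_4(0) = a_4 = -5
y_5 = S_4(1) = -4
t_q=33/4 is in segment 4 (τ=1/4); S_4(τ)=-44659/9172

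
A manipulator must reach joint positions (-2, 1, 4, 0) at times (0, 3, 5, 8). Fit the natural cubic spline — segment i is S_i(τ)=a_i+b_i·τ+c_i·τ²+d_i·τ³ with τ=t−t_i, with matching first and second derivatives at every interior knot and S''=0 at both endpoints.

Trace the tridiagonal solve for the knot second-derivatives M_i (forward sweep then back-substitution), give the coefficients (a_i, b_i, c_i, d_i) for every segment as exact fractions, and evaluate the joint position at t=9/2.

Δ: Δ0=1, Δ1=3/2, Δ2=-4/3
row 1: diag=10, rhs=3; c'=1/5, d'=3/10
row 2: denom=10−2·1/5=48/5; d'=(-17−2·3/10)/(48/5)=-11/6
back: M2=-11/6
back: M1=3/10−1/5·-11/6=2/3
M: M0=0, M1=2/3, M2=-11/6, M3=0
seg 0: a=-2, c=M0/2=0, d=(M1−M0)/(6·3)=1/27, b=Δ0−h0·(2M0+M1)/6=2/3
seg 1: a=1, c=M1/2=1/3, d=(M2−M1)/(6·2)=-5/24, b=Δ1−h1·(2M1+M2)/6=5/3
seg 2: a=4, c=M2/2=-11/12, d=(M3−M2)/(6·3)=11/108, b=Δ2−h2·(2M2+M3)/6=1/2
t_q=9/2 → seg 1, τ=3/2; S=1+5/3·τ+1/3·τ²+-5/24·τ³=227/64

  seg 0: a=-2 b=2/3 c=0 d=1/27
  seg 1: a=1 b=5/3 c=1/3 d=-5/24
  seg 2: a=4 b=1/2 c=-11/12 d=11/108
S(9/2) = 227/64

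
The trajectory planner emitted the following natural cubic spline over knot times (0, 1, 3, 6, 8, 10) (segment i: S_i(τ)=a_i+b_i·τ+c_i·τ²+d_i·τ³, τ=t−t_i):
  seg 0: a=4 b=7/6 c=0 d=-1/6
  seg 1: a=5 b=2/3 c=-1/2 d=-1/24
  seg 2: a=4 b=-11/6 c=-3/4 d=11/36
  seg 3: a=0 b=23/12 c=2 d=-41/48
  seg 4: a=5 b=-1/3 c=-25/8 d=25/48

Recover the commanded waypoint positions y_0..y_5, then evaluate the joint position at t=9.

y_0=4 y_1=5 y_2=4 y_3=0 y_4=5 y_5=-4
S(9) = 33/16

y_0 = S_0(0) = a_0 = 4
y_1 = S_1(0) = a_1 = 5
y_2 = S_2(0) = a_2 = 4
y_3 = S_3(0) = a_3 = 0
y_4 = S_4(0) = a_4 = 5
y_5 = S_4(2) = -4
t_q=9 is in segment 4 (τ=1); S_4(τ)=33/16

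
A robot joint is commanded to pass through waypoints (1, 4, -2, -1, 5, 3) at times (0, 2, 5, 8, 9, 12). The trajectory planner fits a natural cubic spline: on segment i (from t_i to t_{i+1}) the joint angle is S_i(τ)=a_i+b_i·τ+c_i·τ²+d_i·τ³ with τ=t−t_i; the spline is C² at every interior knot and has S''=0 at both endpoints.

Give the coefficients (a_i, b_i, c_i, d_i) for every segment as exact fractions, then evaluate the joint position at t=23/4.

Δ: Δ0=3/2, Δ1=-2, Δ2=1/3, Δ3=6, Δ4=-2/3
row 1: diag=10, rhs=-21; c'=3/10, d'=-21/10
row 2: denom=12−3·3/10=111/10; d'=(14−3·-21/10)/(111/10)=203/111
row 3: denom=8−3·10/37=266/37; d'=(34−3·203/111)/(266/37)=1055/266
row 4: denom=8−1·37/266=2091/266; d'=(-40−1·1055/266)/(2091/266)=-11695/2091
back: M4=-11695/2091
back: M3=1055/266−37/266·-11695/2091=9920/2091
back: M2=203/111−10/37·9920/2091=381/697
back: M1=-21/10−3/10·381/697=-1578/697
M: M0=0, M1=-1578/697, M2=381/697, M3=9920/2091, M4=-11695/2091, M5=0
seg 0: a=1, c=M0/2=0, d=(M1−M0)/(6·2)=-263/1394, b=Δ0−h0·(2M0+M1)/6=3143/1394
seg 1: a=4, c=M1/2=-789/697, d=(M2−M1)/(6·3)=653/4182, b=Δ1−h1·(2M1+M2)/6=-13/1394
seg 2: a=-2, c=M2/2=381/1394, d=(M3−M2)/(6·3)=8777/37638, b=Δ2−h2·(2M2+M3)/6=-106/41
seg 3: a=-1, c=M3/2=4960/2091, d=(M4−M3)/(6·1)=-7205/4182, b=Δ3−h3·(2M3+M4)/6=7459/1394
seg 4: a=5, c=M4/2=-11695/4182, d=(M5−M4)/(6·3)=11695/37638, b=Δ4−h4·(2M4+M5)/6=10301/2091
t_q=23/4 → seg 2, τ=3/4; S=-2+-106/41·τ+381/1394·τ²+8777/37638·τ³=-328931/89216

  seg 0: a=1 b=3143/1394 c=0 d=-263/1394
  seg 1: a=4 b=-13/1394 c=-789/697 d=653/4182
  seg 2: a=-2 b=-106/41 c=381/1394 d=8777/37638
  seg 3: a=-1 b=7459/1394 c=4960/2091 d=-7205/4182
  seg 4: a=5 b=10301/2091 c=-11695/4182 d=11695/37638
S(23/4) = -328931/89216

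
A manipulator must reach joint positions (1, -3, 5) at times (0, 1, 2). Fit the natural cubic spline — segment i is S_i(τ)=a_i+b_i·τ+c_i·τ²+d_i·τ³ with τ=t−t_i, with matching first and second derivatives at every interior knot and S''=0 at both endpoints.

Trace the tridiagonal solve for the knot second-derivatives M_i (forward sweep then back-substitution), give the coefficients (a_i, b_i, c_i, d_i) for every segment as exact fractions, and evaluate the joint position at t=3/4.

  seg 0: a=1 b=-7 c=0 d=3
  seg 1: a=-3 b=2 c=9 d=-3
S(3/4) = -191/64

Δ: Δ0=-4, Δ1=8
row 1: diag=4, rhs=72; c'=1/4, d'=18
back: M1=18
M: M0=0, M1=18, M2=0
seg 0: a=1, c=M0/2=0, d=(M1−M0)/(6·1)=3, b=Δ0−h0·(2M0+M1)/6=-7
seg 1: a=-3, c=M1/2=9, d=(M2−M1)/(6·1)=-3, b=Δ1−h1·(2M1+M2)/6=2
t_q=3/4 → seg 0, τ=3/4; S=1+-7·τ+0·τ²+3·τ³=-191/64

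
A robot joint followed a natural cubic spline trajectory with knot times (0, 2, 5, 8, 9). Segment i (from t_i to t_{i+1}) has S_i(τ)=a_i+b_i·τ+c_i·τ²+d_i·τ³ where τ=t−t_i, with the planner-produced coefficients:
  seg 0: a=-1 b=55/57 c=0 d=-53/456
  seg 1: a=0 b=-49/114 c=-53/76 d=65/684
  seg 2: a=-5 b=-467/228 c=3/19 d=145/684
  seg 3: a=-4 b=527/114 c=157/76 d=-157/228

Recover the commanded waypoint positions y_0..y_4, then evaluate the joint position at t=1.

y_0=-1 y_1=0 y_2=-5 y_3=-4 y_4=2
S(1) = -23/152

y_0 = S_0(0) = a_0 = -1
y_1 = S_1(0) = a_1 = 0
y_2 = S_2(0) = a_2 = -5
y_3 = S_3(0) = a_3 = -4
y_4 = S_3(1) = 2
t_q=1 is in segment 0 (τ=1); S_0(τ)=-23/152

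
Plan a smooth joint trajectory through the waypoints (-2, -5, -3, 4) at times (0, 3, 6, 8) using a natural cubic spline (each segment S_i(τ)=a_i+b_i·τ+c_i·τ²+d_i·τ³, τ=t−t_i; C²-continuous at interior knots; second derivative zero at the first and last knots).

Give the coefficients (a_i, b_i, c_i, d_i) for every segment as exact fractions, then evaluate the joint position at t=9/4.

  seg 0: a=-2 b=-271/222 c=0 d=49/1998
  seg 1: a=-5 b=-62/111 c=49/222 d=125/1998
  seg 2: a=-3 b=545/222 c=29/37 d=-29/222
S(9/4) = -21157/4736

Δ: Δ0=-1, Δ1=2/3, Δ2=7/2
row 1: diag=12, rhs=10; c'=1/4, d'=5/6
row 2: denom=10−3·1/4=37/4; d'=(17−3·5/6)/(37/4)=58/37
back: M2=58/37
back: M1=5/6−1/4·58/37=49/111
M: M0=0, M1=49/111, M2=58/37, M3=0
seg 0: a=-2, c=M0/2=0, d=(M1−M0)/(6·3)=49/1998, b=Δ0−h0·(2M0+M1)/6=-271/222
seg 1: a=-5, c=M1/2=49/222, d=(M2−M1)/(6·3)=125/1998, b=Δ1−h1·(2M1+M2)/6=-62/111
seg 2: a=-3, c=M2/2=29/37, d=(M3−M2)/(6·2)=-29/222, b=Δ2−h2·(2M2+M3)/6=545/222
t_q=9/4 → seg 0, τ=9/4; S=-2+-271/222·τ+0·τ²+49/1998·τ³=-21157/4736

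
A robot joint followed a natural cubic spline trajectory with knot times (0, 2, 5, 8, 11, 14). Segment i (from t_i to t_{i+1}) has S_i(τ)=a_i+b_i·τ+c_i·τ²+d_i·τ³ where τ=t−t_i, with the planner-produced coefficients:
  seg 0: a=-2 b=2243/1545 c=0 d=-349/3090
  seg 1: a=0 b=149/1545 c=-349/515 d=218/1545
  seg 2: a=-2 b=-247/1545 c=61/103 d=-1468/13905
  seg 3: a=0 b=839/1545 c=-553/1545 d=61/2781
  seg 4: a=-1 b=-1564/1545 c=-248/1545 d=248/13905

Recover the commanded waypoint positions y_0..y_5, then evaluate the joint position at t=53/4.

y_0=-2 y_1=0 y_2=-2 y_3=0 y_4=-1 y_5=-5
S(53/4) = -3203/824

y_0 = S_0(0) = a_0 = -2
y_1 = S_1(0) = a_1 = 0
y_2 = S_2(0) = a_2 = -2
y_3 = S_3(0) = a_3 = 0
y_4 = S_4(0) = a_4 = -1
y_5 = S_4(3) = -5
t_q=53/4 is in segment 4 (τ=9/4); S_4(τ)=-3203/824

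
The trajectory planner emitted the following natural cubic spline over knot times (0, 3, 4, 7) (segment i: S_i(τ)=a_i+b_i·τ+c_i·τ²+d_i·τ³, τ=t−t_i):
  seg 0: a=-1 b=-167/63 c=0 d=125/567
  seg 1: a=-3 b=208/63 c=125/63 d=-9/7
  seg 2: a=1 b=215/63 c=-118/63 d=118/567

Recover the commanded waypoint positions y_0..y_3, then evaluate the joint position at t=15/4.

y_0=-1 y_1=-3 y_2=1 y_3=0
S(15/4) = 67/1344

y_0 = S_0(0) = a_0 = -1
y_1 = S_1(0) = a_1 = -3
y_2 = S_2(0) = a_2 = 1
y_3 = S_2(3) = 0
t_q=15/4 is in segment 1 (τ=3/4); S_1(τ)=67/1344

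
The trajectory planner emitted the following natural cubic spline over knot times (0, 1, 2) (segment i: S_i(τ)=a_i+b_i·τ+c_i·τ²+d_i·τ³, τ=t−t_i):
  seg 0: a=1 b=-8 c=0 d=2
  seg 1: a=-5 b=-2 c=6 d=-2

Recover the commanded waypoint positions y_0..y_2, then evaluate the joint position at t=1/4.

y_0 = S_0(0) = a_0 = 1
y_1 = S_1(0) = a_1 = -5
y_2 = S_1(1) = -3
t_q=1/4 is in segment 0 (τ=1/4); S_0(τ)=-31/32

y_0=1 y_1=-5 y_2=-3
S(1/4) = -31/32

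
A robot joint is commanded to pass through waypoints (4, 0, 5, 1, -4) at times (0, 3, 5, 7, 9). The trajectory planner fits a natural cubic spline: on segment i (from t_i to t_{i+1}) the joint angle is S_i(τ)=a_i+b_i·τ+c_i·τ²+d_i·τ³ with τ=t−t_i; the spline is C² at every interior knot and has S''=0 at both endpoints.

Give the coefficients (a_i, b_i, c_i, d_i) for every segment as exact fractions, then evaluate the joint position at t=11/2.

  seg 0: a=4 b=-1243/426 c=0 d=25/142
  seg 1: a=0 b=391/213 c=225/142 d=-1067/1704
  seg 2: a=5 b=281/426 c=-617/284 d=359/852
  seg 3: a=1 b=-1267/426 c=101/284 d=-101/1704
S(11/2) = 10995/2272

Δ: Δ0=-4/3, Δ1=5/2, Δ2=-2, Δ3=-5/2
row 1: diag=10, rhs=23; c'=1/5, d'=23/10
row 2: denom=8−2·1/5=38/5; d'=(-27−2·23/10)/(38/5)=-79/19
row 3: denom=8−2·5/19=142/19; d'=(-3−2·-79/19)/(142/19)=101/142
back: M3=101/142
back: M2=-79/19−5/19·101/142=-617/142
back: M1=23/10−1/5·-617/142=225/71
M: M0=0, M1=225/71, M2=-617/142, M3=101/142, M4=0
seg 0: a=4, c=M0/2=0, d=(M1−M0)/(6·3)=25/142, b=Δ0−h0·(2M0+M1)/6=-1243/426
seg 1: a=0, c=M1/2=225/142, d=(M2−M1)/(6·2)=-1067/1704, b=Δ1−h1·(2M1+M2)/6=391/213
seg 2: a=5, c=M2/2=-617/284, d=(M3−M2)/(6·2)=359/852, b=Δ2−h2·(2M2+M3)/6=281/426
seg 3: a=1, c=M3/2=101/284, d=(M4−M3)/(6·2)=-101/1704, b=Δ3−h3·(2M3+M4)/6=-1267/426
t_q=11/2 → seg 2, τ=1/2; S=5+281/426·τ+-617/284·τ²+359/852·τ³=10995/2272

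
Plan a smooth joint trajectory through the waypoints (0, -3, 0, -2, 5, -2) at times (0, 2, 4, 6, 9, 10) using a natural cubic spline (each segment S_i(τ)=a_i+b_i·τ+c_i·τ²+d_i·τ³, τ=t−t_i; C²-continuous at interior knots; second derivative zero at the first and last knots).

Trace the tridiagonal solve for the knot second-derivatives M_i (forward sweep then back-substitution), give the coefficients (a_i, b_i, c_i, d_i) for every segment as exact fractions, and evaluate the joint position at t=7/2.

  seg 0: a=0 b=-101/39 c=0 d=85/312
  seg 1: a=-3 b=53/78 c=85/52 d=-191/312
  seg 2: a=0 b=-5/39 c=-53/26 d=125/156
  seg 3: a=-2 b=4/3 c=36/13 d=-95/117
  seg 4: a=5 b=-155/39 c=-59/13 d=59/39
S(7/2) = -307/832

Δ: Δ0=-3/2, Δ1=3/2, Δ2=-1, Δ3=7/3, Δ4=-7
row 1: diag=8, rhs=18; c'=1/4, d'=9/4
row 2: denom=8−2·1/4=15/2; d'=(-15−2·9/4)/(15/2)=-13/5
row 3: denom=10−2·4/15=142/15; d'=(20−2·-13/5)/(142/15)=189/71
row 4: denom=8−3·45/142=1001/142; d'=(-56−3·189/71)/(1001/142)=-118/13
back: M4=-118/13
back: M3=189/71−45/142·-118/13=72/13
back: M2=-13/5−4/15·72/13=-53/13
back: M1=9/4−1/4·-53/13=85/26
M: M0=0, M1=85/26, M2=-53/13, M3=72/13, M4=-118/13, M5=0
seg 0: a=0, c=M0/2=0, d=(M1−M0)/(6·2)=85/312, b=Δ0−h0·(2M0+M1)/6=-101/39
seg 1: a=-3, c=M1/2=85/52, d=(M2−M1)/(6·2)=-191/312, b=Δ1−h1·(2M1+M2)/6=53/78
seg 2: a=0, c=M2/2=-53/26, d=(M3−M2)/(6·2)=125/156, b=Δ2−h2·(2M2+M3)/6=-5/39
seg 3: a=-2, c=M3/2=36/13, d=(M4−M3)/(6·3)=-95/117, b=Δ3−h3·(2M3+M4)/6=4/3
seg 4: a=5, c=M4/2=-59/13, d=(M5−M4)/(6·1)=59/39, b=Δ4−h4·(2M4+M5)/6=-155/39
t_q=7/2 → seg 1, τ=3/2; S=-3+53/78·τ+85/52·τ²+-191/312·τ³=-307/832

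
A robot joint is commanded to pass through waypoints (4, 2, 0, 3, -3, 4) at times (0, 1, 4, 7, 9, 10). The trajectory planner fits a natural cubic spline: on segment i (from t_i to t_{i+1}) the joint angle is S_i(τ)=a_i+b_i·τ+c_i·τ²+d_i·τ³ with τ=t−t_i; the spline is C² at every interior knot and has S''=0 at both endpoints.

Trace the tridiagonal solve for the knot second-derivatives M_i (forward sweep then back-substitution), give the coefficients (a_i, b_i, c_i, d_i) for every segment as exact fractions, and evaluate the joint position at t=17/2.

  seg 0: a=4 b=-61/30 c=0 d=1/30
  seg 1: a=2 b=-29/15 c=1/10 d=29/270
  seg 2: a=0 b=47/30 c=16/15 d=-113/270
  seg 3: a=3 b=-10/3 c=-27/10 d=43/30
  seg 4: a=-3 b=46/15 c=59/10 d=-59/30
S(17/2) = -259/80

Δ: Δ0=-2, Δ1=-2/3, Δ2=1, Δ3=-3, Δ4=7
row 1: diag=8, rhs=8; c'=3/8, d'=1
row 2: denom=12−3·3/8=87/8; d'=(10−3·1)/(87/8)=56/87
row 3: denom=10−3·8/29=266/29; d'=(-24−3·56/87)/(266/29)=-376/133
row 4: denom=6−2·29/133=740/133; d'=(60−2·-376/133)/(740/133)=59/5
back: M4=59/5
back: M3=-376/133−29/133·59/5=-27/5
back: M2=56/87−8/29·-27/5=32/15
back: M1=1−3/8·32/15=1/5
M: M0=0, M1=1/5, M2=32/15, M3=-27/5, M4=59/5, M5=0
seg 0: a=4, c=M0/2=0, d=(M1−M0)/(6·1)=1/30, b=Δ0−h0·(2M0+M1)/6=-61/30
seg 1: a=2, c=M1/2=1/10, d=(M2−M1)/(6·3)=29/270, b=Δ1−h1·(2M1+M2)/6=-29/15
seg 2: a=0, c=M2/2=16/15, d=(M3−M2)/(6·3)=-113/270, b=Δ2−h2·(2M2+M3)/6=47/30
seg 3: a=3, c=M3/2=-27/10, d=(M4−M3)/(6·2)=43/30, b=Δ3−h3·(2M3+M4)/6=-10/3
seg 4: a=-3, c=M4/2=59/10, d=(M5−M4)/(6·1)=-59/30, b=Δ4−h4·(2M4+M5)/6=46/15
t_q=17/2 → seg 3, τ=3/2; S=3+-10/3·τ+-27/10·τ²+43/30·τ³=-259/80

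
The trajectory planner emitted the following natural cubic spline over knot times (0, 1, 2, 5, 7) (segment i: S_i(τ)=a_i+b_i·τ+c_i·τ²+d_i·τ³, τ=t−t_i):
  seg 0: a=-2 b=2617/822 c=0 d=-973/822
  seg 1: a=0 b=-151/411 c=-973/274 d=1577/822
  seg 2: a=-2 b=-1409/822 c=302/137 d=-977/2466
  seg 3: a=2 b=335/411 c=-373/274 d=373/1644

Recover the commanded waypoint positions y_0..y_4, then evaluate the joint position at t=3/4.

y_0=-2 y_1=0 y_2=-2 y_3=2 y_4=0
S(3/4) = -1957/17536

y_0 = S_0(0) = a_0 = -2
y_1 = S_1(0) = a_1 = 0
y_2 = S_2(0) = a_2 = -2
y_3 = S_3(0) = a_3 = 2
y_4 = S_3(2) = 0
t_q=3/4 is in segment 0 (τ=3/4); S_0(τ)=-1957/17536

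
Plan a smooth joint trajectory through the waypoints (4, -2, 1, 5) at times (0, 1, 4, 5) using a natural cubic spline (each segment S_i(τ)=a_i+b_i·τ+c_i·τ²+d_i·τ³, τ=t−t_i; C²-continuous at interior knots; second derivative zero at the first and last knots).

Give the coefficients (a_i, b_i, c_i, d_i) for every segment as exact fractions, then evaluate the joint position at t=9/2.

Δ: Δ0=-6, Δ1=1, Δ2=4
row 1: diag=8, rhs=42; c'=3/8, d'=21/4
row 2: denom=8−3·3/8=55/8; d'=(18−3·21/4)/(55/8)=18/55
back: M2=18/55
back: M1=21/4−3/8·18/55=282/55
M: M0=0, M1=282/55, M2=18/55, M3=0
seg 0: a=4, c=M0/2=0, d=(M1−M0)/(6·1)=47/55, b=Δ0−h0·(2M0+M1)/6=-377/55
seg 1: a=-2, c=M1/2=141/55, d=(M2−M1)/(6·3)=-4/15, b=Δ1−h1·(2M1+M2)/6=-236/55
seg 2: a=1, c=M2/2=9/55, d=(M3−M2)/(6·1)=-3/55, b=Δ2−h2·(2M2+M3)/6=214/55
t_q=9/2 → seg 2, τ=1/2; S=1+214/55·τ+9/55·τ²+-3/55·τ³=1311/440

  seg 0: a=4 b=-377/55 c=0 d=47/55
  seg 1: a=-2 b=-236/55 c=141/55 d=-4/15
  seg 2: a=1 b=214/55 c=9/55 d=-3/55
S(9/2) = 1311/440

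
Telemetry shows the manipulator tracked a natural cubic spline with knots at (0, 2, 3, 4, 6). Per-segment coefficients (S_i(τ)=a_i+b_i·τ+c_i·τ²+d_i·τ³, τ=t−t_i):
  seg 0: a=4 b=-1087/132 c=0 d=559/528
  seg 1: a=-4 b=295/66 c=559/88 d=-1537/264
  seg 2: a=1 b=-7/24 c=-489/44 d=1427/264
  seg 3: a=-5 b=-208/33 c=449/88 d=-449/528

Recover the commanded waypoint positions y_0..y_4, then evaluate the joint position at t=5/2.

y_0=4 y_1=-4 y_2=1 y_3=-5 y_4=-4
S(5/2) = -637/704

y_0 = S_0(0) = a_0 = 4
y_1 = S_1(0) = a_1 = -4
y_2 = S_2(0) = a_2 = 1
y_3 = S_3(0) = a_3 = -5
y_4 = S_3(2) = -4
t_q=5/2 is in segment 1 (τ=1/2); S_1(τ)=-637/704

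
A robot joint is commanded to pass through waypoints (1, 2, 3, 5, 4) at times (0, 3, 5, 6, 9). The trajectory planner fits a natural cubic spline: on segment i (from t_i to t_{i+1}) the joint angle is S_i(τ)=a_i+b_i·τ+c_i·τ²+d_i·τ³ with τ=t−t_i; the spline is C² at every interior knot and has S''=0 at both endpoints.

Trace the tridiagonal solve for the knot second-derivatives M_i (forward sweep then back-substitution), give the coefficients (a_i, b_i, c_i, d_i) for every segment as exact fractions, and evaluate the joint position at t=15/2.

  seg 0: a=1 b=139/292 c=0 d=-125/7884
  seg 1: a=2 b=7/146 c=-125/876 d=323/1752
  seg 2: a=3 b=370/219 c=211/219 d=-143/219
  seg 3: a=5 b=121/73 c=-218/219 d=218/1971
S(15/2) = 1641/292

Δ: Δ0=1/3, Δ1=1/2, Δ2=2, Δ3=-1/3
row 1: diag=10, rhs=1; c'=1/5, d'=1/10
row 2: denom=6−2·1/5=28/5; d'=(9−2·1/10)/(28/5)=11/7
row 3: denom=8−1·5/28=219/28; d'=(-14−1·11/7)/(219/28)=-436/219
back: M3=-436/219
back: M2=11/7−5/28·-436/219=422/219
back: M1=1/10−1/5·422/219=-125/438
M: M0=0, M1=-125/438, M2=422/219, M3=-436/219, M4=0
seg 0: a=1, c=M0/2=0, d=(M1−M0)/(6·3)=-125/7884, b=Δ0−h0·(2M0+M1)/6=139/292
seg 1: a=2, c=M1/2=-125/876, d=(M2−M1)/(6·2)=323/1752, b=Δ1−h1·(2M1+M2)/6=7/146
seg 2: a=3, c=M2/2=211/219, d=(M3−M2)/(6·1)=-143/219, b=Δ2−h2·(2M2+M3)/6=370/219
seg 3: a=5, c=M3/2=-218/219, d=(M4−M3)/(6·3)=218/1971, b=Δ3−h3·(2M3+M4)/6=121/73
t_q=15/2 → seg 3, τ=3/2; S=5+121/73·τ+-218/219·τ²+218/1971·τ³=1641/292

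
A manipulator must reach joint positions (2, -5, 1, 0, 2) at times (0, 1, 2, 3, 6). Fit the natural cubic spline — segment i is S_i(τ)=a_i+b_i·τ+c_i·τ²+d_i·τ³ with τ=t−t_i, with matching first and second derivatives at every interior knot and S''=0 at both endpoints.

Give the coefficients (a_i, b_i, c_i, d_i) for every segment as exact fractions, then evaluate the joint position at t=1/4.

  seg 0: a=2 b=-1909/174 c=0 d=691/174
  seg 1: a=-5 b=82/87 c=691/58 d=-1193/174
  seg 2: a=1 b=731/174 c=-251/29 d=601/174
  seg 3: a=0 b=-239/87 c=99/58 d=-11/58
S(1/4) = -2527/3712

Δ: Δ0=-7, Δ1=6, Δ2=-1, Δ3=2/3
row 1: diag=4, rhs=78; c'=1/4, d'=39/2
row 2: denom=4−1·1/4=15/4; d'=(-42−1·39/2)/(15/4)=-82/5
row 3: denom=8−1·4/15=116/15; d'=(10−1·-82/5)/(116/15)=99/29
back: M3=99/29
back: M2=-82/5−4/15·99/29=-502/29
back: M1=39/2−1/4·-502/29=691/29
M: M0=0, M1=691/29, M2=-502/29, M3=99/29, M4=0
seg 0: a=2, c=M0/2=0, d=(M1−M0)/(6·1)=691/174, b=Δ0−h0·(2M0+M1)/6=-1909/174
seg 1: a=-5, c=M1/2=691/58, d=(M2−M1)/(6·1)=-1193/174, b=Δ1−h1·(2M1+M2)/6=82/87
seg 2: a=1, c=M2/2=-251/29, d=(M3−M2)/(6·1)=601/174, b=Δ2−h2·(2M2+M3)/6=731/174
seg 3: a=0, c=M3/2=99/58, d=(M4−M3)/(6·3)=-11/58, b=Δ3−h3·(2M3+M4)/6=-239/87
t_q=1/4 → seg 0, τ=1/4; S=2+-1909/174·τ+0·τ²+691/174·τ³=-2527/3712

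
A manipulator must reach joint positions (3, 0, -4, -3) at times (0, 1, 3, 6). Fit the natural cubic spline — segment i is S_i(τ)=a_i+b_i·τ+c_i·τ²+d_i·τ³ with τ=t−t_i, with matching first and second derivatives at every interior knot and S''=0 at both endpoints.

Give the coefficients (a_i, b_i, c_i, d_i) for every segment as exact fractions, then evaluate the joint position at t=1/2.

Δ: Δ0=-3, Δ1=-2, Δ2=1/3
row 1: diag=6, rhs=6; c'=1/3, d'=1
row 2: denom=10−2·1/3=28/3; d'=(14−2·1)/(28/3)=9/7
back: M2=9/7
back: M1=1−1/3·9/7=4/7
M: M0=0, M1=4/7, M2=9/7, M3=0
seg 0: a=3, c=M0/2=0, d=(M1−M0)/(6·1)=2/21, b=Δ0−h0·(2M0+M1)/6=-65/21
seg 1: a=0, c=M1/2=2/7, d=(M2−M1)/(6·2)=5/84, b=Δ1−h1·(2M1+M2)/6=-59/21
seg 2: a=-4, c=M2/2=9/14, d=(M3−M2)/(6·3)=-1/14, b=Δ2−h2·(2M2+M3)/6=-20/21
t_q=1/2 → seg 0, τ=1/2; S=3+-65/21·τ+0·τ²+2/21·τ³=41/28

  seg 0: a=3 b=-65/21 c=0 d=2/21
  seg 1: a=0 b=-59/21 c=2/7 d=5/84
  seg 2: a=-4 b=-20/21 c=9/14 d=-1/14
S(1/2) = 41/28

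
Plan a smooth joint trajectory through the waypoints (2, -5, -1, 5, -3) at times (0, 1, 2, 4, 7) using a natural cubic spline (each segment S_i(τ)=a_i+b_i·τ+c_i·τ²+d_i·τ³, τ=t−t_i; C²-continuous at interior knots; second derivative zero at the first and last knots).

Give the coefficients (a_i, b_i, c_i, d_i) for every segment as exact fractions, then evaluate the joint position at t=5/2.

  seg 0: a=2 b=-3169/321 c=0 d=922/321
  seg 1: a=-5 b=-403/321 c=922/107 d=-1079/321
  seg 2: a=-1 b=1892/321 c=-157/107 d=13/1284
  seg 3: a=5 b=47/321 c=-301/214 d=301/1926
S(5/2) = 5415/3424

Δ: Δ0=-7, Δ1=4, Δ2=3, Δ3=-8/3
row 1: diag=4, rhs=66; c'=1/4, d'=33/2
row 2: denom=6−1·1/4=23/4; d'=(-6−1·33/2)/(23/4)=-90/23
row 3: denom=10−2·8/23=214/23; d'=(-34−2·-90/23)/(214/23)=-301/107
back: M3=-301/107
back: M2=-90/23−8/23·-301/107=-314/107
back: M1=33/2−1/4·-314/107=1844/107
M: M0=0, M1=1844/107, M2=-314/107, M3=-301/107, M4=0
seg 0: a=2, c=M0/2=0, d=(M1−M0)/(6·1)=922/321, b=Δ0−h0·(2M0+M1)/6=-3169/321
seg 1: a=-5, c=M1/2=922/107, d=(M2−M1)/(6·1)=-1079/321, b=Δ1−h1·(2M1+M2)/6=-403/321
seg 2: a=-1, c=M2/2=-157/107, d=(M3−M2)/(6·2)=13/1284, b=Δ2−h2·(2M2+M3)/6=1892/321
seg 3: a=5, c=M3/2=-301/214, d=(M4−M3)/(6·3)=301/1926, b=Δ3−h3·(2M3+M4)/6=47/321
t_q=5/2 → seg 2, τ=1/2; S=-1+1892/321·τ+-157/107·τ²+13/1284·τ³=5415/3424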